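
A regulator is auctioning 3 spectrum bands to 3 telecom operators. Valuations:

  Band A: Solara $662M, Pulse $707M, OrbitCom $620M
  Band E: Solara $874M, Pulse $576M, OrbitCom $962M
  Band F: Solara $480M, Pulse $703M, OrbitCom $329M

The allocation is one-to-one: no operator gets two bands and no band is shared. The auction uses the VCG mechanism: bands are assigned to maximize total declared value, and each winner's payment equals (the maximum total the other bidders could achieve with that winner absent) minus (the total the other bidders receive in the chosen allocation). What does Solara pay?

Solara pays $4M.

Efficient allocation: Solara→Band A ($662M), Pulse→Band F ($703M), OrbitCom→Band E ($962M); total welfare W = $2327M.
Solara receives Band A at value $662M, so the others get W − 662 = $1665M.
Without Solara: best allocation of the remaining 2 bidders over all 3 bands is Pulse→Band A ($707M), OrbitCom→Band E ($962M), total $1669M.
VCG payment = (others' best without Solara) − (others' welfare with Solara) = 1669 − 1665 = $4M.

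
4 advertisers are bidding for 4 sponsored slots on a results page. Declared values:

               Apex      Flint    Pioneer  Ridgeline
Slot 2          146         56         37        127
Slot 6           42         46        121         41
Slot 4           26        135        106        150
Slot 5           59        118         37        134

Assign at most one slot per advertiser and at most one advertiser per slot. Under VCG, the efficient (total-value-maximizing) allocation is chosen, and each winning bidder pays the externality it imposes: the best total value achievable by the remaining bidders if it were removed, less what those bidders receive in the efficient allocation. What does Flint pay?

Efficient allocation: Apex→Slot 2 ($146), Flint→Slot 4 ($135), Pioneer→Slot 6 ($121), Ridgeline→Slot 5 ($134); total welfare W = $536.
Flint receives Slot 4 at value $135, so the others get W − 135 = $401.
Without Flint: best allocation of the remaining 3 bidders over all 4 slots is Apex→Slot 2 ($146), Pioneer→Slot 6 ($121), Ridgeline→Slot 4 ($150), total $417.
VCG payment = (others' best without Flint) − (others' welfare with Flint) = 417 − 401 = $16.

Flint pays $16.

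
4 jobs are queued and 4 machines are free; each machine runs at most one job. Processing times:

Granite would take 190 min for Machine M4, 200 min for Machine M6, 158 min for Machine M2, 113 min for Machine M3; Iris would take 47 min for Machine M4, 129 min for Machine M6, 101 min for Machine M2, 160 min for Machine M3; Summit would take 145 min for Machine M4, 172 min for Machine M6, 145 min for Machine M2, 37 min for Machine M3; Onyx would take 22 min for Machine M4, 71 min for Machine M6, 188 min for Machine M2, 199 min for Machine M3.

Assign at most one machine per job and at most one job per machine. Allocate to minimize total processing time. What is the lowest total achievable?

Minimum total: 313 min

This is the linear assignment problem.
Optimal: Granite→Machine M2 (158 min), Iris→Machine M4 (47 min), Summit→Machine M3 (37 min), Onyx→Machine M6 (71 min) — total 158+47+37+71 = 313 min.
Min-entry greedy (repeatedly take the single cheapest remaining cell) gives 360 min, worse by 47.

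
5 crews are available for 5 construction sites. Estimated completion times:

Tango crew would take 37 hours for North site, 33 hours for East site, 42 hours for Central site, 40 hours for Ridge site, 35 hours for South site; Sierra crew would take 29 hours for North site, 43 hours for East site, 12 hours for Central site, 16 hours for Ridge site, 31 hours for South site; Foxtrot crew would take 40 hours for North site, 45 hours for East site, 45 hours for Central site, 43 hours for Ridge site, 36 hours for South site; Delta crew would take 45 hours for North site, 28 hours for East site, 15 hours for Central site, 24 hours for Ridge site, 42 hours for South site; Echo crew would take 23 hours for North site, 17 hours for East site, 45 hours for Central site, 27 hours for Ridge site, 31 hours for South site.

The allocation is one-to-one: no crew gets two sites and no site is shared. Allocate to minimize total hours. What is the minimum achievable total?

Minimum total: 121 hours

Optimal: Tango crew→North site (37 hours), Sierra crew→Ridge site (16 hours), Foxtrot crew→South site (36 hours), Delta crew→Central site (15 hours), Echo crew→East site (17 hours) — total 37+16+36+15+17 = 121 hours.
Min-entry greedy (repeatedly take the single cheapest remaining cell) gives 128 hours, worse by 7.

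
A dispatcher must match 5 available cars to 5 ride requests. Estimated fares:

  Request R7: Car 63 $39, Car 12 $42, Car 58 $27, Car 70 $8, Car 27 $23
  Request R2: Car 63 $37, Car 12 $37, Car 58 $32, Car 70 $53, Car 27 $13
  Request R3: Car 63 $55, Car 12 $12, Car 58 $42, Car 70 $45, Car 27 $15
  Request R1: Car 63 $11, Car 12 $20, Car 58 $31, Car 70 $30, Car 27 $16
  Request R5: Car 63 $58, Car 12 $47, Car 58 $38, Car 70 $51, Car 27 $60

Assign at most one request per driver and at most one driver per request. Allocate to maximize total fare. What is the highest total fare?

Max total: $241

This is the linear assignment problem.
Optimal: Car 63→Request R3 ($55), Car 12→Request R7 ($42), Car 58→Request R1 ($31), Car 70→Request R2 ($53), Car 27→Request R5 ($60) — total 55+42+31+53+60 = $241.
Row-greedy (each driver in turn takes its best remaining request) gives $211, worse by 30.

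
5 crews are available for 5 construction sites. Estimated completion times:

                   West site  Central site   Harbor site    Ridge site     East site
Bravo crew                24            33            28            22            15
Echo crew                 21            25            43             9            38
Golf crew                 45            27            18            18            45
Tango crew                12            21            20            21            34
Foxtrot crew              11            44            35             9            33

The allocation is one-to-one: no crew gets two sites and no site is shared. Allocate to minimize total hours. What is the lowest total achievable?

Minimum total: 74 hours

Optimal: Bravo crew→East site (15 hours), Echo crew→Ridge site (9 hours), Golf crew→Harbor site (18 hours), Tango crew→Central site (21 hours), Foxtrot crew→West site (11 hours) — total 15+9+18+21+11 = 74 hours.
Row-greedy (each crew in turn takes its cheapest remaining site) gives 98 hours, worse by 24.
Swapping Bravo crew↔Golf crew (Bravo crew→Harbor site 28 hours, Golf crew→East site 45 hours) adds 40.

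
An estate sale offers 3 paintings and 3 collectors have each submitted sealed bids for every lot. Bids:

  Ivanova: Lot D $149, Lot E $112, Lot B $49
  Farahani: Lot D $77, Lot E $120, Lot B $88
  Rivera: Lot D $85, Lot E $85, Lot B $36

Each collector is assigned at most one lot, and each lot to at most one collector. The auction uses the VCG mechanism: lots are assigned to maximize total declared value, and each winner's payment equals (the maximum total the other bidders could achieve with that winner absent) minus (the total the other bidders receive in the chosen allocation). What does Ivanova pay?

Efficient allocation: Ivanova→Lot D ($149), Farahani→Lot B ($88), Rivera→Lot E ($85); total welfare W = $322.
Ivanova receives Lot D at value $149, so the others get W − 149 = $173.
Without Ivanova: best allocation of the remaining 2 bidders over all 3 lots is Farahani→Lot E ($120), Rivera→Lot D ($85), total $205.
VCG payment = (others' best without Ivanova) − (others' welfare with Ivanova) = 205 − 173 = $32.

Ivanova pays $32.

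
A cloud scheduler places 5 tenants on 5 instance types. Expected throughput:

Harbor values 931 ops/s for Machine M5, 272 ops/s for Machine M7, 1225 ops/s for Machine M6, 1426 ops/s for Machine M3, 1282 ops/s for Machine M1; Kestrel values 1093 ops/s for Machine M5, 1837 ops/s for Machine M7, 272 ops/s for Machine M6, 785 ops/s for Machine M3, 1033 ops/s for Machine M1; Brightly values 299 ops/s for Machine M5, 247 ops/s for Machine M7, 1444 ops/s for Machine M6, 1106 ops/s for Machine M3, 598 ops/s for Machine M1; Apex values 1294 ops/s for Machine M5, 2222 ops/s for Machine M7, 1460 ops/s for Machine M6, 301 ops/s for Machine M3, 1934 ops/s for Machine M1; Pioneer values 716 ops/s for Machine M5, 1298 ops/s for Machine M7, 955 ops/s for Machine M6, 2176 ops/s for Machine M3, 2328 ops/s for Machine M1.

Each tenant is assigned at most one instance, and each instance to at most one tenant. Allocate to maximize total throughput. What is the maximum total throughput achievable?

Max total: 8513 ops/s

Optimal: Harbor→Machine M3 (1426 ops/s), Kestrel→Machine M5 (1093 ops/s), Brightly→Machine M6 (1444 ops/s), Apex→Machine M7 (2222 ops/s), Pioneer→Machine M1 (2328 ops/s) — total 1426+1093+1444+2222+2328 = 8513 ops/s.
Column-greedy (each instance in turn goes to its best remaining tenant) gives 8033 ops/s, worse by 480.
Next-best assignment: Harbor→Machine M3, Kestrel→Machine M7, Brightly→Machine M6, Apex→Machine M5, Pioneer→Machine M1 = 8329 ops/s.
Every other assignment is strictly worse.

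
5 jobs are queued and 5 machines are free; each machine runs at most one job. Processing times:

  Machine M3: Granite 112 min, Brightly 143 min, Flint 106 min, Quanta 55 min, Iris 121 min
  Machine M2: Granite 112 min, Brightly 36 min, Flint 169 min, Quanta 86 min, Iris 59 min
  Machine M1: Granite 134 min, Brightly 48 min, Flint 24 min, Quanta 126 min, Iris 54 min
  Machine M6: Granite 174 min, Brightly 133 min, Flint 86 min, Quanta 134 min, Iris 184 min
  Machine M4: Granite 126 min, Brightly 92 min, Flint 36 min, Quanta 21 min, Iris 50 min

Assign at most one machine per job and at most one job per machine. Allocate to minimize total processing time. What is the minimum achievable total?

Minimum total: 309 min

Optimal: Granite→Machine M3 (112 min), Brightly→Machine M2 (36 min), Flint→Machine M6 (86 min), Quanta→Machine M4 (21 min), Iris→Machine M1 (54 min) — total 112+36+86+21+54 = 309 min.
Min-entry greedy (repeatedly take the single cheapest remaining cell) gives 377 min, worse by 68.
Next-best assignment: Granite→Machine M3, Brightly→Machine M1, Flint→Machine M6, Quanta→Machine M4, Iris→Machine M2 = 326 min.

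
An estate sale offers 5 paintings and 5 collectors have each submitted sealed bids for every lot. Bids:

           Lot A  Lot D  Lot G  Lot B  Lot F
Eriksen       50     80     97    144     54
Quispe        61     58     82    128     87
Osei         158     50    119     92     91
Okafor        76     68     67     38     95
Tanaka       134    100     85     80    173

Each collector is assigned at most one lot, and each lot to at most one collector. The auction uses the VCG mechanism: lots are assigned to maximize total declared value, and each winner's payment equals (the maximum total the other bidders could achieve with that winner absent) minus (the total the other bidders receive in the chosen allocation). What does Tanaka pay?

Efficient allocation: Eriksen→Lot B ($144), Quispe→Lot G ($82), Osei→Lot A ($158), Okafor→Lot D ($68), Tanaka→Lot F ($173); total welfare W = $625.
Tanaka receives Lot F at value $173, so the others get W − 173 = $452.
Without Tanaka: best allocation of the remaining 4 bidders over all 5 lots is Eriksen→Lot B ($144), Quispe→Lot G ($82), Osei→Lot A ($158), Okafor→Lot F ($95), total $479.
VCG payment = (others' best without Tanaka) − (others' welfare with Tanaka) = 479 − 452 = $27.

Tanaka pays $27.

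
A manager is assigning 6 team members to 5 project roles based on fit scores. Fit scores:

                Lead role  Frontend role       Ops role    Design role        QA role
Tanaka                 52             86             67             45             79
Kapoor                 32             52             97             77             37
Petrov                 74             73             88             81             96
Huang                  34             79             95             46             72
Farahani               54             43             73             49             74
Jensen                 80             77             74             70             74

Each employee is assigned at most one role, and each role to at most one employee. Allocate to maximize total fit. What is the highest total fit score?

This is the linear assignment problem.
Optimal: Jensen→Lead role (80 pts), Tanaka→Frontend role (86 pts), Huang→Ops role (95 pts), Kapoor→Design role (77 pts), Petrov→QA role (96 pts) — total 80+86+95+77+96 = 434 pts.
Max-entry greedy (repeatedly take the single best remaining cell) gives 408 pts, worse by 26.
Swapping Petrov↔Huang (Petrov→Ops role 88 pts, Huang→QA role 72 pts) loses 31.
Every other assignment is strictly worse.

Max total: 434 pts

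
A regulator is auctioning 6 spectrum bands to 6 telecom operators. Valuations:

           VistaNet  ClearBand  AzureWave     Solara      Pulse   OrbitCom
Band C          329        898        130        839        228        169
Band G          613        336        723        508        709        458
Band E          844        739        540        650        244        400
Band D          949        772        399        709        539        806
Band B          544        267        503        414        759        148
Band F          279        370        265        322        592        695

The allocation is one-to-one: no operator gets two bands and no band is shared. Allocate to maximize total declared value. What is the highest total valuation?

Optimal: VistaNet→Band D ($949M), ClearBand→Band E ($739M), AzureWave→Band G ($723M), Solara→Band C ($839M), Pulse→Band B ($759M), OrbitCom→Band F ($695M) — total 949+739+723+839+759+695 = $4704M.
Column-greedy (each band in turn goes to its best remaining operator) gives $4352M, worse by 352.
Next-best assignment: VistaNet→Band D, ClearBand→Band C, AzureWave→Band G, Solara→Band E, Pulse→Band B, OrbitCom→Band F = $4674M.
Checked against all permutations: $4704M is optimal.

Max total: $4704M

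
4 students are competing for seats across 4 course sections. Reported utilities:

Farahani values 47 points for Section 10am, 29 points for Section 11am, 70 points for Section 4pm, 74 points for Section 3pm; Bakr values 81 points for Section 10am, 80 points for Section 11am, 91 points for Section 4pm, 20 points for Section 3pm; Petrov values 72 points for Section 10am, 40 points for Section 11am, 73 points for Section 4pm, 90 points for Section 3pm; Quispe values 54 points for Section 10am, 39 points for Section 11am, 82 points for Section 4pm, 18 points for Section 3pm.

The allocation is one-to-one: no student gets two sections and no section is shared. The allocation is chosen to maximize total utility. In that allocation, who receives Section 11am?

This is the linear assignment problem.
Optimal: Farahani→Section 3pm (74 points), Bakr→Section 11am (80 points), Petrov→Section 10am (72 points), Quispe→Section 4pm (82 points) — total 74+80+72+82 = 308 points.
Column-greedy (each section in turn goes to its best remaining student) gives 277 points, worse by 31.
Next-best assignment: Farahani→Section 10am, Bakr→Section 11am, Petrov→Section 3pm, Quispe→Section 4pm = 299 points.
Swapping Quispe↔Farahani (Quispe→Section 3pm 18 points, Farahani→Section 4pm 70 points) loses 68.
No other one-to-one assignment exceeds 308 points.
Bakr's own top section is Section 4pm (91 points), but forcing Bakr→Section 4pm and reassigning the rest optimally gives only 276 points — worse by 32.

Bakr receives Section 11am.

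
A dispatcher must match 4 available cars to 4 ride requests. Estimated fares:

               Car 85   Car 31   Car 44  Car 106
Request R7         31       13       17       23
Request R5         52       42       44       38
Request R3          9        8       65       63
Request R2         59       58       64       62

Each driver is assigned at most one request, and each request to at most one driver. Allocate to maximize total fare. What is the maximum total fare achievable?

Treat this as an assignment problem: match each driver to one request.
Optimal: Car 85→Request R7 ($31), Car 31→Request R5 ($42), Car 44→Request R3 ($65), Car 106→Request R2 ($62) — total 31+42+65+62 = $200.

Maximum total: $200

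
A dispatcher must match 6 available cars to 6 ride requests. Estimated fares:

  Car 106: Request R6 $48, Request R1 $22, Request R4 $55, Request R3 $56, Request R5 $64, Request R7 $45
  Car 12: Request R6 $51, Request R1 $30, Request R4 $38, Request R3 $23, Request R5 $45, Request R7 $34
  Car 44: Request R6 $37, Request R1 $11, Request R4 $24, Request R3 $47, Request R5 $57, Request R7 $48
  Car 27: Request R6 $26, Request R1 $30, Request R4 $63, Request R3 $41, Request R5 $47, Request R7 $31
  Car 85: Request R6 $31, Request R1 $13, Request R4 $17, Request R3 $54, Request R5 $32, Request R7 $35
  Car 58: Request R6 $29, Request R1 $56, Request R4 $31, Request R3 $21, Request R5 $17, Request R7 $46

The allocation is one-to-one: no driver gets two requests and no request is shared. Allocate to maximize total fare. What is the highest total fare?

Optimal: Car 106→Request R5 ($64), Car 12→Request R6 ($51), Car 44→Request R7 ($48), Car 27→Request R4 ($63), Car 85→Request R3 ($54), Car 58→Request R1 ($56) — total 64+51+48+63+54+56 = $336.
Column-greedy (each request in turn goes to its best remaining driver) gives $318, worse by 18.
Next-best assignment: Car 106→Request R7, Car 12→Request R6, Car 44→Request R5, Car 27→Request R4, Car 85→Request R3, Car 58→Request R1 = $326.

Max total: $336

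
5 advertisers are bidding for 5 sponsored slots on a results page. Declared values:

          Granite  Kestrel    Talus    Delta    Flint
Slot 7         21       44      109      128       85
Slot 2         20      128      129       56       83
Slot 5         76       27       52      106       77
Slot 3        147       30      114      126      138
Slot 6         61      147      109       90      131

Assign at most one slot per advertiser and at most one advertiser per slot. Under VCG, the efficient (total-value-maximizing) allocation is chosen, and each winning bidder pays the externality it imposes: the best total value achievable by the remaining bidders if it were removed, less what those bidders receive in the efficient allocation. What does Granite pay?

Efficient allocation: Granite→Slot 3 ($147), Kestrel→Slot 6 ($147), Talus→Slot 2 ($129), Delta→Slot 7 ($128), Flint→Slot 5 ($77); total welfare W = $628.
Granite receives Slot 3 at value $147, so the others get W − 147 = $481.
Without Granite: best allocation of the remaining 4 bidders over all 5 slots is Kestrel→Slot 6 ($147), Talus→Slot 2 ($129), Delta→Slot 7 ($128), Flint→Slot 3 ($138), total $542.
VCG payment = (others' best without Granite) − (others' welfare with Granite) = 542 − 481 = $61.

Granite pays $61.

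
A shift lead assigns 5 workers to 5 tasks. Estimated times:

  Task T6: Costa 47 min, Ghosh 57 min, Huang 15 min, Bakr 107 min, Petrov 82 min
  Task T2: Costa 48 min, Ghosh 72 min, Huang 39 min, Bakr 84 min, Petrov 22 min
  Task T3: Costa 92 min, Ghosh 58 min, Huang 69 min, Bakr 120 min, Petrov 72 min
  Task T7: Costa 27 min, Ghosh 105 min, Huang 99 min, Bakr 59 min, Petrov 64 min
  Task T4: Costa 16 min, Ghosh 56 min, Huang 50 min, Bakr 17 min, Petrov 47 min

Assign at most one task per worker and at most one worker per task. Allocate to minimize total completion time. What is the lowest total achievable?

Treat this as an assignment problem: match each worker to one task.
Optimal: Costa→Task T7 (27 min), Ghosh→Task T3 (58 min), Huang→Task T6 (15 min), Bakr→Task T4 (17 min), Petrov→Task T2 (22 min) — total 27+58+15+17+22 = 139 min.
Min-entry greedy (repeatedly take the single cheapest remaining cell) gives 170 min, worse by 31.
Swapping Bakr↔Huang (Bakr→Task T6 107 min, Huang→Task T4 50 min) adds 125.
Checked against all permutations: 139 min is optimal.

Min total: 139 min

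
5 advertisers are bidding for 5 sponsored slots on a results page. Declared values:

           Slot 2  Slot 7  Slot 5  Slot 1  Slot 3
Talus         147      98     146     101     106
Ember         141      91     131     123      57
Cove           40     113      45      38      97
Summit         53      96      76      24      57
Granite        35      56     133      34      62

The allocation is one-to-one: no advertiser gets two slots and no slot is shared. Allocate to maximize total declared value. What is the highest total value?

Optimal: Talus→Slot 2 ($147), Ember→Slot 1 ($123), Cove→Slot 3 ($97), Summit→Slot 7 ($96), Granite→Slot 5 ($133) — total 147+123+97+96+133 = $596.
Row-greedy (each advertiser in turn takes its best remaining slot) gives $482, worse by 114.

Max total: $596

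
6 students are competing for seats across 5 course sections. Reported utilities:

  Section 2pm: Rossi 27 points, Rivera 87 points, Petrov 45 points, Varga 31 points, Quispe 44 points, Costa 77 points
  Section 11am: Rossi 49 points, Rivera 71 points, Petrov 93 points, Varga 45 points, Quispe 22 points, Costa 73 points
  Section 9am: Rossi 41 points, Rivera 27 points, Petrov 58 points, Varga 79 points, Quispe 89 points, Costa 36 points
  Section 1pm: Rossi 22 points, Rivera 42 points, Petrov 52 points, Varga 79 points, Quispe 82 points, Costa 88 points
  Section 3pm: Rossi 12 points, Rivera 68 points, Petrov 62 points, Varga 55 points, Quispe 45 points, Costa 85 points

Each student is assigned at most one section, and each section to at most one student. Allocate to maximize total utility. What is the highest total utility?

This is a one-to-one assignment (maximum-weight bipartite matching).
Optimal: Rivera→Section 2pm (87 points), Petrov→Section 11am (93 points), Quispe→Section 9am (89 points), Varga→Section 1pm (79 points), Costa→Section 3pm (85 points) — total 87+93+89+79+85 = 433 points.
Swapping Costa↔Varga (Costa→Section 1pm 88 points, Varga→Section 3pm 55 points) loses 21.
No other one-to-one assignment exceeds 433 points.

Maximum total: 433 points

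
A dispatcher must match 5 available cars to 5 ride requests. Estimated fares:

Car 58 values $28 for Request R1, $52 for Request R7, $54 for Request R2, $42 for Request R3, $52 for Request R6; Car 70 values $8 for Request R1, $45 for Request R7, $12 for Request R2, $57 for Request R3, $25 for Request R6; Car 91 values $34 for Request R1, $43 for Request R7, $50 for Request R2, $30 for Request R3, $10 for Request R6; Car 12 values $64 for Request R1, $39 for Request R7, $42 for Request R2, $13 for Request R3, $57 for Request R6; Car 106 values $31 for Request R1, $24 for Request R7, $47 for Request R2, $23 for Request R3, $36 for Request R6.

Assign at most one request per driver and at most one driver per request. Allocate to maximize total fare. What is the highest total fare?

Treat this as an assignment problem: match each driver to one request.
Optimal: Car 58→Request R6 ($52), Car 70→Request R3 ($57), Car 91→Request R7 ($43), Car 12→Request R1 ($64), Car 106→Request R2 ($47) — total 52+57+43+64+47 = $263.
Row-greedy (each driver in turn takes its best remaining request) gives $254, worse by 9.
Next-best assignment: Car 58→Request R7, Car 70→Request R3, Car 91→Request R2, Car 12→Request R1, Car 106→Request R6 = $259.
Swapping Car 58↔Car 106 (Car 58→Request R2 $54, Car 106→Request R6 $36) loses 9.
No other one-to-one assignment exceeds $263.

Maximum total: $263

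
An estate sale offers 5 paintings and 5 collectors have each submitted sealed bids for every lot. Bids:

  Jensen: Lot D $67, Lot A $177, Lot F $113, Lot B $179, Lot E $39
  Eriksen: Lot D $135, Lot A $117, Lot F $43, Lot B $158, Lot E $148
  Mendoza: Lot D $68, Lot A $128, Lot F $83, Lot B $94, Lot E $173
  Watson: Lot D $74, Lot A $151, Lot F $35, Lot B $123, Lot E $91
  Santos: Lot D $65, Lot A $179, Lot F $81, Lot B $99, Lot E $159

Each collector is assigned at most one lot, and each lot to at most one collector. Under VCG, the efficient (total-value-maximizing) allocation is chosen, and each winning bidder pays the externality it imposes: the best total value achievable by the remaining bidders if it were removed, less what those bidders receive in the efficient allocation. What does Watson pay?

Watson pays $66.

Efficient allocation: Jensen→Lot F ($113), Eriksen→Lot D ($135), Mendoza→Lot E ($173), Watson→Lot B ($123), Santos→Lot A ($179); total welfare W = $723.
Watson receives Lot B at value $123, so the others get W − 123 = $600.
Without Watson: best allocation of the remaining 4 bidders over all 5 lots is Jensen→Lot B ($179), Eriksen→Lot D ($135), Mendoza→Lot E ($173), Santos→Lot A ($179), total $666.
VCG payment = (others' best without Watson) − (others' welfare with Watson) = 666 − 600 = $66.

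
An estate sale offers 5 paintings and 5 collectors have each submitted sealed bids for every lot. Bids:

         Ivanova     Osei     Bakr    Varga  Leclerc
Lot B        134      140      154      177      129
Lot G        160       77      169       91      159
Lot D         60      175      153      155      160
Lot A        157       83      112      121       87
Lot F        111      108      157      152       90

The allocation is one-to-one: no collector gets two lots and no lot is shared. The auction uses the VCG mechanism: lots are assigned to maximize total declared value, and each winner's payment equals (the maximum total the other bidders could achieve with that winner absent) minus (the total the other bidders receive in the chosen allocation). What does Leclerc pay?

Efficient allocation: Ivanova→Lot A ($157), Osei→Lot D ($175), Bakr→Lot F ($157), Varga→Lot B ($177), Leclerc→Lot G ($159); total welfare W = $825.
Leclerc receives Lot G at value $159, so the others get W − 159 = $666.
Without Leclerc: best allocation of the remaining 4 bidders over all 5 lots is Ivanova→Lot A ($157), Osei→Lot D ($175), Bakr→Lot G ($169), Varga→Lot B ($177), total $678.
VCG payment = (others' best without Leclerc) − (others' welfare with Leclerc) = 678 − 666 = $12.

Leclerc pays $12.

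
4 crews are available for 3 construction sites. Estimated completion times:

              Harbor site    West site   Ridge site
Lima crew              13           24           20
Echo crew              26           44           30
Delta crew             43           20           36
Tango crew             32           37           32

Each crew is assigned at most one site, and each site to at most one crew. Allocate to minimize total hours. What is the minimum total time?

Optimal: Lima crew→Harbor site (13 hours), Delta crew→West site (20 hours), Echo crew→Ridge site (30 hours) — total 13+20+30 = 63 hours.
Next-best assignment: Lima crew→Harbor site, Delta crew→West site, Tango crew→Ridge site = 65 hours.
Swapping Lima crew↔Delta crew (Lima crew→West site 24 hours, Delta crew→Harbor site 43 hours) adds 34.
Checked against all permutations: 63 hours is optimal.

Minimum total: 63 hours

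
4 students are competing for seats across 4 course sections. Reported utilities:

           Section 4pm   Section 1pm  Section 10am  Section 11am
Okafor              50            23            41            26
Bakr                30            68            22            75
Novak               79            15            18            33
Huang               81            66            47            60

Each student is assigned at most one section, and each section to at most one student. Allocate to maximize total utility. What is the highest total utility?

Max total: 261 points

Treat this as an assignment problem: match each student to one section.
Optimal: Okafor→Section 10am (41 points), Bakr→Section 11am (75 points), Novak→Section 4pm (79 points), Huang→Section 1pm (66 points) — total 41+75+79+66 = 261 points.
Column-greedy (each section in turn goes to its best remaining student) gives 223 points, worse by 38.
Next-best assignment: Okafor→Section 10am, Bakr→Section 1pm, Novak→Section 4pm, Huang→Section 11am = 248 points.
Swapping Novak↔Huang (Novak→Section 1pm 15 points, Huang→Section 4pm 81 points) loses 49.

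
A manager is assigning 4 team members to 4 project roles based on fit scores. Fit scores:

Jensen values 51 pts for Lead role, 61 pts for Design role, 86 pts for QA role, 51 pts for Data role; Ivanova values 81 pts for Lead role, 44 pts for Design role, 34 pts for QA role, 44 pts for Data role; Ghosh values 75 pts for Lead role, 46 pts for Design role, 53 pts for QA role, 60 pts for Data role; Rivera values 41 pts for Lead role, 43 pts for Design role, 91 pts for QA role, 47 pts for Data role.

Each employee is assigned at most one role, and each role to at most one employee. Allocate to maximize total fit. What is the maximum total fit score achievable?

This is a one-to-one assignment (maximum-weight bipartite matching).
Optimal: Jensen→Design role (61 pts), Ivanova→Lead role (81 pts), Ghosh→Data role (60 pts), Rivera→QA role (91 pts) — total 61+81+60+91 = 293 pts.
Next-best assignment: Jensen→Design role, Ivanova→Data role, Ghosh→Lead role, Rivera→QA role = 271 pts.

Maximum total: 293 pts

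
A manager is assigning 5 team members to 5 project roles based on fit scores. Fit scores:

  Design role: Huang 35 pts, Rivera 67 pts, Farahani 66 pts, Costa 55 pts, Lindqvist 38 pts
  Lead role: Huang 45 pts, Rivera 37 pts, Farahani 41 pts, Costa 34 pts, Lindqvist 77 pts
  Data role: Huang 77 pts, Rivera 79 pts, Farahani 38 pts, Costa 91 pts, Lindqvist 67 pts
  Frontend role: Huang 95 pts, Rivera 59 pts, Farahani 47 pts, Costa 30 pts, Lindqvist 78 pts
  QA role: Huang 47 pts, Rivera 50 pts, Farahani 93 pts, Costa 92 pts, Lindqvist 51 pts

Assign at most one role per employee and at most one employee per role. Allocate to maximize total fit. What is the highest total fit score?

This is the linear assignment problem.
Optimal: Huang→Frontend role (95 pts), Rivera→Design role (67 pts), Farahani→QA role (93 pts), Costa→Data role (91 pts), Lindqvist→Lead role (77 pts) — total 95+67+93+91+77 = 423 pts.
Row-greedy (each employee in turn takes its best remaining role) gives 399 pts, worse by 24.
Swapping Huang↔Rivera (Huang→Design role 35 pts, Rivera→Frontend role 59 pts) loses 68.
No other one-to-one assignment exceeds 423 pts.

Maximum total: 423 pts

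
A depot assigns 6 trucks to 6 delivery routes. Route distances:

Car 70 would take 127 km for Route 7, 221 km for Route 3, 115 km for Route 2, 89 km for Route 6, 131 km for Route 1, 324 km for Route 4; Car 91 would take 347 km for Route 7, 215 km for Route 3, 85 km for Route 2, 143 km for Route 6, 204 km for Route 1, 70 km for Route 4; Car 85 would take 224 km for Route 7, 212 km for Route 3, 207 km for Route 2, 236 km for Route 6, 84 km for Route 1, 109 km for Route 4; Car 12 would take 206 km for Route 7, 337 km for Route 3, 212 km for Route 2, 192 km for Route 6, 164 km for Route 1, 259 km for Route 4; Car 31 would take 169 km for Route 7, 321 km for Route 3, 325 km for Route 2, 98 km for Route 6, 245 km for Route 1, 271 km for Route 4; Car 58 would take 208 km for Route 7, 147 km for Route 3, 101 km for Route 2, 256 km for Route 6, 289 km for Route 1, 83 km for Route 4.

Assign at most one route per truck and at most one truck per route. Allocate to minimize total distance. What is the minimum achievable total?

Min total: 720 km

This is a one-to-one assignment (minimum-cost bipartite matching).
Optimal: Car 70→Route 2 (115 km), Car 91→Route 4 (70 km), Car 85→Route 1 (84 km), Car 12→Route 7 (206 km), Car 31→Route 6 (98 km), Car 58→Route 3 (147 km) — total 115+70+84+206+98+147 = 720 km.
Min-entry greedy (repeatedly take the single cheapest remaining cell) gives 850 km, worse by 130.
Next-best assignment: Car 70→Route 7, Car 91→Route 2, Car 85→Route 4, Car 12→Route 1, Car 31→Route 6, Car 58→Route 3 = 730 km.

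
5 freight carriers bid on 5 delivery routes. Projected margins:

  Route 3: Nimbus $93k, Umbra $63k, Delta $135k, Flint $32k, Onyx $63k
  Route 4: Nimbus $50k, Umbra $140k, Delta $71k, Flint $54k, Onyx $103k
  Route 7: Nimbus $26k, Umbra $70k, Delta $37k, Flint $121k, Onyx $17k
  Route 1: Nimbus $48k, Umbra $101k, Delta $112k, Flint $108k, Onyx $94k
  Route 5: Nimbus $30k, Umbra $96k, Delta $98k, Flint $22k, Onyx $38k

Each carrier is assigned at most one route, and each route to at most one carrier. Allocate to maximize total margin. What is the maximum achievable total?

Maximum total: $546k

This is a one-to-one assignment (maximum-weight bipartite matching).
Optimal: Nimbus→Route 3 ($93k), Umbra→Route 4 ($140k), Delta→Route 5 ($98k), Flint→Route 7 ($121k), Onyx→Route 1 ($94k) — total 93+140+98+121+94 = $546k.
Max-entry greedy (repeatedly take the single best remaining cell) gives $520k, worse by 26.
Next-best assignment: Nimbus→Route 3, Umbra→Route 5, Delta→Route 1, Flint→Route 7, Onyx→Route 4 = $525k.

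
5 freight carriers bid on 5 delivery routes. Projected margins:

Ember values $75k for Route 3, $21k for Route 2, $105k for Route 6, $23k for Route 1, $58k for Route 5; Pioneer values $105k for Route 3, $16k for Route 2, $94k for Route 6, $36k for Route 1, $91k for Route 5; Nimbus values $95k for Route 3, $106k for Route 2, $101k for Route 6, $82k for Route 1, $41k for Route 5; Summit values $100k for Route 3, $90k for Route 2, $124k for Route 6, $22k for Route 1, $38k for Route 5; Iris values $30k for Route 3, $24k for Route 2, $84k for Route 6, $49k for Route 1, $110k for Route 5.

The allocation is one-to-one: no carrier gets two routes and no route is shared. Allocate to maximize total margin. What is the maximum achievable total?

Optimal: Ember→Route 6 ($105k), Pioneer→Route 3 ($105k), Nimbus→Route 1 ($82k), Summit→Route 2 ($90k), Iris→Route 5 ($110k) — total 105+105+82+90+110 = $492k.
Max-entry greedy (repeatedly take the single best remaining cell) gives $468k, worse by 24.
Next-best assignment: Ember→Route 1, Pioneer→Route 3, Nimbus→Route 2, Summit→Route 6, Iris→Route 5 = $468k.

Maximum total: $492k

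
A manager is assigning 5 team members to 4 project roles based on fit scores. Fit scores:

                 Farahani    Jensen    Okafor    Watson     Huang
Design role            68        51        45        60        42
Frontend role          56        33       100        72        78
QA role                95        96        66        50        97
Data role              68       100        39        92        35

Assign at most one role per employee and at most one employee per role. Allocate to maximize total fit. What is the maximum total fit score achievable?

Max total: 365 pts

Treat this as an assignment problem: match each employee to one role.
Optimal: Farahani→Design role (68 pts), Okafor→Frontend role (100 pts), Huang→QA role (97 pts), Jensen→Data role (100 pts) — total 68+100+97+100 = 365 pts.
Row-greedy (each employee in turn takes its best remaining role) gives 355 pts, worse by 10.
Next-best assignment: Farahani→Design role, Okafor→Frontend role, Huang→QA role, Watson→Data role = 357 pts.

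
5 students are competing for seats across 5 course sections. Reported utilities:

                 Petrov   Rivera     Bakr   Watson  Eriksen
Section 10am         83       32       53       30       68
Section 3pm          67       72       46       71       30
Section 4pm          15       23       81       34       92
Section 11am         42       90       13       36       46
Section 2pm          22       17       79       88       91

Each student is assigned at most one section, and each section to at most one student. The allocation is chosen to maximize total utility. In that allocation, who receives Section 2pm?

This is the linear assignment problem.
Optimal: Petrov→Section 10am (83 points), Rivera→Section 11am (90 points), Bakr→Section 4pm (81 points), Watson→Section 3pm (71 points), Eriksen→Section 2pm (91 points) — total 83+90+81+71+91 = 416 points.
Row-greedy (each student in turn takes its best remaining section) gives 372 points, worse by 44.
Swapping Petrov↔Bakr (Petrov→Section 4pm 15 points, Bakr→Section 10am 53 points) loses 96.
Every other assignment is strictly worse.
Eriksen's own top section is Section 4pm (92 points), but forcing Eriksen→Section 4pm and reassigning the rest optimally gives only 415 points — worse by 1.

Eriksen receives Section 2pm.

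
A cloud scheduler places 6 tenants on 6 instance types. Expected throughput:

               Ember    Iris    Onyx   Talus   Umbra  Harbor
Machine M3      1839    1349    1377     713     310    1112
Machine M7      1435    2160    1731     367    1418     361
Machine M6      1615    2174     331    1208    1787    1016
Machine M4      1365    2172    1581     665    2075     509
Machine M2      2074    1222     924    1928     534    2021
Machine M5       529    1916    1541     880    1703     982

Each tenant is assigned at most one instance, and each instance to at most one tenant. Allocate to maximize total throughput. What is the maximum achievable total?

Maximum total: 10844 ops/s

Optimal: Ember→Machine M3 (1839 ops/s), Iris→Machine M7 (2160 ops/s), Onyx→Machine M5 (1541 ops/s), Talus→Machine M6 (1208 ops/s), Umbra→Machine M4 (2075 ops/s), Harbor→Machine M2 (2021 ops/s) — total 1839+2160+1541+1208+2075+2021 = 10844 ops/s.
Max-entry greedy (repeatedly take the single best remaining cell) gives 10046 ops/s, worse by 798.
Next-best assignment: Ember→Machine M3, Iris→Machine M5, Onyx→Machine M7, Talus→Machine M6, Umbra→Machine M4, Harbor→Machine M2 = 10790 ops/s.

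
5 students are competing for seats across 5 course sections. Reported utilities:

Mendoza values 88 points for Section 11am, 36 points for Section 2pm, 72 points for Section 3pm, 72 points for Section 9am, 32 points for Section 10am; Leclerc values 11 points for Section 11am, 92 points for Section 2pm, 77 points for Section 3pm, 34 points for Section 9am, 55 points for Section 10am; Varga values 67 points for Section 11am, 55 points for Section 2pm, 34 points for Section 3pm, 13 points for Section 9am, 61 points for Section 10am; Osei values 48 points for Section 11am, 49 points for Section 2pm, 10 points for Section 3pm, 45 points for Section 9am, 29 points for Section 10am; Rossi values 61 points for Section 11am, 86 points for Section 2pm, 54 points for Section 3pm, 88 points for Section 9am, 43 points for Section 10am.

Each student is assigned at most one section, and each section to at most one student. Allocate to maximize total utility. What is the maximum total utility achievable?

Max total: 363 points

Optimal: Mendoza→Section 11am (88 points), Leclerc→Section 3pm (77 points), Varga→Section 10am (61 points), Osei→Section 2pm (49 points), Rossi→Section 9am (88 points) — total 88+77+61+49+88 = 363 points.
Swapping Leclerc↔Mendoza (Leclerc→Section 11am 11 points, Mendoza→Section 3pm 72 points) loses 82.
No other one-to-one assignment exceeds 363 points.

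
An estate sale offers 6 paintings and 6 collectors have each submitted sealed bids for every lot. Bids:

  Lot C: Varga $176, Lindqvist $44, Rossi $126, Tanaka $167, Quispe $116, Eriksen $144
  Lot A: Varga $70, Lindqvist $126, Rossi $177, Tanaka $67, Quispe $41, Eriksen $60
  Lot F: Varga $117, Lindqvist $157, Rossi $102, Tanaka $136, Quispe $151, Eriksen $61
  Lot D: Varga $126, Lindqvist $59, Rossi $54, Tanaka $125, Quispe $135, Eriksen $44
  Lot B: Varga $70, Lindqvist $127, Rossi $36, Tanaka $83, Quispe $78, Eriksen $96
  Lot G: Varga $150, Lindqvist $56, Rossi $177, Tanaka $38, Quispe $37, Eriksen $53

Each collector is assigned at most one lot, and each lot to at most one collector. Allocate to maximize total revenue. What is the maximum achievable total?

This is the linear assignment problem.
Optimal: Varga→Lot G ($150), Lindqvist→Lot F ($157), Rossi→Lot A ($177), Tanaka→Lot C ($167), Quispe→Lot D ($135), Eriksen→Lot B ($96) — total 150+157+177+167+135+96 = $882.
Max-entry greedy (repeatedly take the single best remaining cell) gives $779, worse by 103.

Maximum total: $882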